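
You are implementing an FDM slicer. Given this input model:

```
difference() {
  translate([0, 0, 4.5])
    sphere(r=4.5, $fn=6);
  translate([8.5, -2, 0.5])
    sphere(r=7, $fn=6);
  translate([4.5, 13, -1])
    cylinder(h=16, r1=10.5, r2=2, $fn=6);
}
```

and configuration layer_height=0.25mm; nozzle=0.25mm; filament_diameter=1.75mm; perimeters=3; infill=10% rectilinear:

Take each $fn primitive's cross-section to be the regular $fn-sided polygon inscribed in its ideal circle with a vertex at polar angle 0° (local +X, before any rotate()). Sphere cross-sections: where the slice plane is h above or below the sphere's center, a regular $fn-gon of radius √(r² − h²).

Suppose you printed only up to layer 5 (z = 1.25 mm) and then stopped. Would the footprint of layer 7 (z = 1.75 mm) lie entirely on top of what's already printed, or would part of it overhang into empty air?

part overhangs

Compare the two slices. At z = 1.25: the r=4.5 sphere contributes a regular 6-gon of circumradius √(4.5²−3.25²) = 3.112 (area = (6/2)·3.112²·sin(360°/6) = 25.17 mm²); the r=7 sphere at (8.5, -2) slices to a regular 6-gon of circumradius 6.960 (√(r²−h²) with h=0.75 from center) (area = (6/2)·6.960²·sin(360°/6) = 125.84 mm²); the cone at (4.5, 13): at t=0.141 of its height the radius interpolates to r₁+(r₂−r₁)t = 9.305, giving a regular 6-gon of that circumradius (area = (6/2)·9.305²·sin(360°/6) = 224.93 mm²); Subtracting the remaining from the first: starting from the r=4.5 sphere (25.17 mm²), the r=7 sphere at (8.5, -2) partially overlaps it — only the 0.99 mm² overlap (of its 125.84 mm²) is removed, clipping the outline; the cone at (4.5, 13) misses the remaining region (no effect) — area = 24.18 mm². At z = 1.75: the sphere: section is a regular 6-gon, circumradius = √(r²−h²) = √(4.5²−2.75²) = 3.562 (area = (6/2)·3.562²·sin(360°/6) = 32.96 mm²); the sphere at (8.5, -2): section is a regular 6-gon, circumradius = √(r²−h²) = √(7²−1.25²) = 6.887 (area = (6/2)·6.887²·sin(360°/6) = 123.25 mm²); the cone at (4.5, 13) (r1=10.5→r2=2) has section circumradius 9.039 here — a regular 6-gon (area = (6/2)·9.039²·sin(360°/6) = 212.27 mm²); Taking the first minus the rest: starting from the r=4.5 sphere (32.96 mm²), the r=7 sphere at (8.5, -2) partially overlaps it — only the 2.14 mm² overlap (of its 123.25 mm²) is removed, clipping the outline; the cone at (4.5, 13) misses the remaining region (no effect) — area = 30.83 mm². Checking containment: at z = 1.75 the cross-section extends beyond the z = 1.25 cross-section by about 6.64 mm².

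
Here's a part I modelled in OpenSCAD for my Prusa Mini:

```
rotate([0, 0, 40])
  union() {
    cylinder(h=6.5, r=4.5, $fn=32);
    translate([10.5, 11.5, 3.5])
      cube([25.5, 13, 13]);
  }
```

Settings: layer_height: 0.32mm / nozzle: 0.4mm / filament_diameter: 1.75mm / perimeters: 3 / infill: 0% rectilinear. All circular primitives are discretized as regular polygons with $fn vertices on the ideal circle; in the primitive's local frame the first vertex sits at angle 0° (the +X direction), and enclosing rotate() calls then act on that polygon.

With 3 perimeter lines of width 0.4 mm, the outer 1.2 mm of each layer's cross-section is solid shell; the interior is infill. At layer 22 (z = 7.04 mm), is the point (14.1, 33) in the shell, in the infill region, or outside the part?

infill

At z = 7.04 mm: the cylinder is not intersected at this z (z outside [0, 6.5]); the cube at (10.5, 11.5) (footprint 25.5×13) is included at this height; Taking the union: only the 25.5×13 cube at (10.5, 11.5) is present, so the union is just that shape — 1 connected region; (rotated 40° about Z; rotation is an isometry so areas/perimeters/island counts are preserved). Overall, the cross-section is a single solid region. Undo the 40° rotation: the query point maps to (32.013, 16.216) in the un-rotated model frame. The nearest boundary edge runs (36.00, 11.50)→(36.00, 24.50); distance from the point to it = 3.99 mm. The point is inside the cross-section and 3.99 mm from the nearest boundary — more than the 1.2 mm shell width (3 × 0.4), so it's in the infill interior.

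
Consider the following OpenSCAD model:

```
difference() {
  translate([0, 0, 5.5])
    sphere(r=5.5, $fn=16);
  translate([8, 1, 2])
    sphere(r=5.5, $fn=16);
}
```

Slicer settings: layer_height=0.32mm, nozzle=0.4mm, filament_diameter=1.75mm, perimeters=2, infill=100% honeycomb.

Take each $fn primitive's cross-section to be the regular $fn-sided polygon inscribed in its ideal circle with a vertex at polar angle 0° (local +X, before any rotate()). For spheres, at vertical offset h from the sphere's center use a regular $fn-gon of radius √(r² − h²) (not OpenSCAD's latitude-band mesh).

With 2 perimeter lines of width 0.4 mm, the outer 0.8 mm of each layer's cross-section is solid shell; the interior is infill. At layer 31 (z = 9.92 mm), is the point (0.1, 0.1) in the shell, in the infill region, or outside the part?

At z = 9.92 mm: the sphere: section is a regular 16-gon, circumradius = √(r²−h²) = √(5.5²−4.42²) = 3.273; the sphere at (8, 1) is absent (|z−center|=7.920 > r=5.5); Taking the first minus the rest: none of the subtracted shapes is present at this height, so the r=5.5 sphere is unchanged — 1 connected region. Overall, the cross-section is a single solid region. The nearest boundary edge runs (2.31, 2.31)→(1.25, 3.02); distance from the point to it = 3.07 mm. The point is inside the cross-section and 3.07 mm from the nearest boundary — more than the 0.8 mm shell width (2 × 0.4), so it's in the infill interior.

infill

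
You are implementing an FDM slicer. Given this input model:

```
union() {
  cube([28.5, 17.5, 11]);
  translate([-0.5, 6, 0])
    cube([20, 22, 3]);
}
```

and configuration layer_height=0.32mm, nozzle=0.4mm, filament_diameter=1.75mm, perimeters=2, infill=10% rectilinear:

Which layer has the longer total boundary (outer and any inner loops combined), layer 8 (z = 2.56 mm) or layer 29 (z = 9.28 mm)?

Layer 8 (z = 2.56): the cube (footprint 28.5×17.5) is included at this height (perimeter 92.00 mm); the cube at (-0.5, 6) is present — its section is the full 20×22 rectangle (perimeter 84.00 mm); Merging all regions: the regions partially overlap (shared area 224.25 mm²), so the edge portions inside another operand are dropped and the merged outline is re-measured after clipping — boundary = 114.00 mm. So its perimeter = 114.00 mm. Layer 29 (z = 9.28): the cube is present — its section is the full 28.5×17.5 rectangle (perimeter 92.00 mm); the cube at (-0.5, 6) is not intersected at this z (z outside [0, 3]); Combining (union): only the 28.5×17.5 cube is present, so the union is just that shape — boundary = 92.00 mm. So its perimeter = 92.00 mm. Layer 8 is larger (114.00 vs 92.00 mm).

layer 8 (z = 2.56 mm)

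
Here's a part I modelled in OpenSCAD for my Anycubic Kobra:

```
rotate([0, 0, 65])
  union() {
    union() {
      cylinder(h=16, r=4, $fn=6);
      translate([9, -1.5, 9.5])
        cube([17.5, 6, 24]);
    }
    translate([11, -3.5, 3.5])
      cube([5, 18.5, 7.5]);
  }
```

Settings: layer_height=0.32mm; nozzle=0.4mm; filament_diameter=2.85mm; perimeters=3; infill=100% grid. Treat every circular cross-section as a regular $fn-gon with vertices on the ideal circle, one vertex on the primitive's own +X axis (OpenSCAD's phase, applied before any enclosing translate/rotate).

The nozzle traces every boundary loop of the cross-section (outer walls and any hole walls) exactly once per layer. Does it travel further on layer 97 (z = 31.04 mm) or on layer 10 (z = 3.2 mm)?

Layer 97 (z = 31.04): the cylinder does not reach this height (z outside [0, 16]); the cube at (9, -1.5) (footprint 17.5×6) is included at this height (perimeter 47.00 mm); Combining (union): only the 17.5×6 cube at (9, -1.5) is present, so the union is just that shape — boundary = 47.00 mm; the cube at (11, -3.5) does not reach this height (z outside [3.5, 11]); Combining (union): only the result so far is present, so the union is just that shape — boundary = 47.00 mm; (rotated 65° about Z; rotation is an isometry so areas/perimeters/island counts are preserved). So its perimeter = 47.00 mm. Layer 10 (z = 3.2): the cylinder: section is a regular 6-gon, circumradius r=4 (perimeter = 2·6·4.000·sin(180°/6) = 24.00 mm); the cube at (9, -1.5) does not reach this height (z outside [9.5, 33.5]); Taking the union: only the r=4 cylinder is present, so the union is just that shape — boundary = 24.00 mm; the cube at (11, -3.5) is not intersected at this z (z outside [3.5, 11]); Merging all regions: only that combined region is present, so the union is just that shape — boundary = 24.00 mm; (whole slice rotated 65° about Z — lengths, areas and connectivity unchanged). So its perimeter = 24.00 mm. Layer 97 is larger (47.00 vs 24.00 mm).

layer 97 (z = 31.04 mm)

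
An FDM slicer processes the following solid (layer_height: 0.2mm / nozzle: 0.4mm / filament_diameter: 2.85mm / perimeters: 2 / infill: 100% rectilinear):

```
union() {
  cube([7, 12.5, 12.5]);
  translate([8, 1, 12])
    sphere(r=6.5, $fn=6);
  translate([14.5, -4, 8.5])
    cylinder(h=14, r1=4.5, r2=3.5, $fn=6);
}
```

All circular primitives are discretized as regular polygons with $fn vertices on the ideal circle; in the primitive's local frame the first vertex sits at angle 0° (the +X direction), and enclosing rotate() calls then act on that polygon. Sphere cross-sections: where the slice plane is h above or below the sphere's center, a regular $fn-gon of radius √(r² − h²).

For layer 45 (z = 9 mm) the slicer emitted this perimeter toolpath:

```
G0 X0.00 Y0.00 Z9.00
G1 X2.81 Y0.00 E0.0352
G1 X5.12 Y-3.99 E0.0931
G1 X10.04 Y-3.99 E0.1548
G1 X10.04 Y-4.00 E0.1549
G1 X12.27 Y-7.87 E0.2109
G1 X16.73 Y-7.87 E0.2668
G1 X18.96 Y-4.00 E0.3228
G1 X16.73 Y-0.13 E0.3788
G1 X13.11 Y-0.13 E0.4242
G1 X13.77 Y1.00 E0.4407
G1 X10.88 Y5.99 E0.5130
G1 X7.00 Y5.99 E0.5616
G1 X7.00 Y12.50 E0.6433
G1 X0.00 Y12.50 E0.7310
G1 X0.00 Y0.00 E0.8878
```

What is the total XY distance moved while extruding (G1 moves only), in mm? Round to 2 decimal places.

Sum the Euclidean lengths of each G1 segment: total = 70.80 mm.

70.80 mm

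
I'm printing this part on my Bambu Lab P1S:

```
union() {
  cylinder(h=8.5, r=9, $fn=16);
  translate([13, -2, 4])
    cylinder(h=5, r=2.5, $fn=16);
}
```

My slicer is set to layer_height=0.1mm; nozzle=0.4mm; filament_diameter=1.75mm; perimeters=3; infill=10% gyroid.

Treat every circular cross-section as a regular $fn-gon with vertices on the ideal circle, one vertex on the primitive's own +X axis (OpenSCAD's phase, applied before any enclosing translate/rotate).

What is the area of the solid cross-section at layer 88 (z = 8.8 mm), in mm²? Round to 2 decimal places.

At z = 8.8 mm: the cylinder is not intersected at this z (z outside [0, 8.5]); the cylinder at (13, -2): section is a regular 16-gon, circumradius r=2.5 (area = (16/2)·2.500²·sin(360°/16) = 19.13 mm²); Combining (union): only the r=2.5 cylinder at (13, -2) is present, so the union is just that shape — area = 19.13 mm². Overall, the cross-section is a single solid region. Net area = 19.13 mm².

19.13 mm²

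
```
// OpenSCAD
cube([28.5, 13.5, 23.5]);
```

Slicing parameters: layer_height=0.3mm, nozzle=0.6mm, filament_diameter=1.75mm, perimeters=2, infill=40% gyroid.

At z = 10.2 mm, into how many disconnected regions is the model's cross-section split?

1

At z = 10.2 mm: the cube is present — its section is the full 28.5×13.5 rectangle. The result has 1 disconnected region.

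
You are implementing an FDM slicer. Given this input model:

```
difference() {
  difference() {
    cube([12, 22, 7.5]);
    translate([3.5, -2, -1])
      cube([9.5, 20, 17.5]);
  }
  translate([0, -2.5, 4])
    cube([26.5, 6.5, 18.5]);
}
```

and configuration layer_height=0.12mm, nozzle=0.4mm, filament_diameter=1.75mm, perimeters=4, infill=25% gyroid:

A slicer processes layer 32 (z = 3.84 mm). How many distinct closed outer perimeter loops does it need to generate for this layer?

1

At z = 3.84 mm: the cube (footprint 12×22) is included at this height; the 9.5×20 cube at (3.5, -2) contributes its full rectangle; Subtracting the remaining from the first: starting from the 12×22 cube, the 9.5×20 cube at (3.5, -2) partially overlaps it — only the 153.00 mm² overlap (of its 190.00 mm²) is removed, clipping the outline — 1 connected region; the cube at (0, -2.5) does not reach this height (z outside [4, 22.5]); Subtracting the remaining from the first: none of the subtracted shapes is present at this height, so the result so far is unchanged — 1 connected region. The result has 1 disconnected region.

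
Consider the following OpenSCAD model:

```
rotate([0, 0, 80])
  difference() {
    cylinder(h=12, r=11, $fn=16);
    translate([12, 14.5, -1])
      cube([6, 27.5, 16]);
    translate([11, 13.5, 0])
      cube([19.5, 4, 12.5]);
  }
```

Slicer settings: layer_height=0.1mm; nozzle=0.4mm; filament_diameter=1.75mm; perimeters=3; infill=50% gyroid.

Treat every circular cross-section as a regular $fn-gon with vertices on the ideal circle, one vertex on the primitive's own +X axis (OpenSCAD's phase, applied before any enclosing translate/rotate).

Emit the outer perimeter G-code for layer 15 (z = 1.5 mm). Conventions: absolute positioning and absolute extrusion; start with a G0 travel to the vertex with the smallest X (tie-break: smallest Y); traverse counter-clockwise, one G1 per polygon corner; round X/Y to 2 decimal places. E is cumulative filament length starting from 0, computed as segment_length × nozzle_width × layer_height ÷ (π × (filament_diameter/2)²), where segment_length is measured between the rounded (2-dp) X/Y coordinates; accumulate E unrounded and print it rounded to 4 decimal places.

G0 X-10.83 Y1.91 Z1.50
G1 X-10.74 Y-2.38 E0.0714
G1 X-9.01 Y-6.31 E0.1428
G1 X-5.91 Y-9.28 E0.2142
G1 X-1.91 Y-10.83 E0.2855
G1 X2.38 Y-10.74 E0.3569
G1 X6.31 Y-9.01 E0.4283
G1 X9.28 Y-5.91 E0.4997
G1 X10.83 Y-1.91 E0.5710
G1 X10.74 Y2.38 E0.6424
G1 X9.01 Y6.31 E0.7138
G1 X5.91 Y9.28 E0.7852
G1 X1.91 Y10.83 E0.8565
G1 X-2.38 Y10.74 E0.9279
G1 X-6.31 Y9.01 E0.9993
G1 X-9.28 Y5.91 E1.0707
G1 X-10.83 Y1.91 E1.1420

At z = 1.5 mm: the cylinder: section is a regular 16-gon, circumradius r=11; the cube at (12, 14.5) is present — its section is the full 6×27.5 rectangle; the cube at (11, 13.5) is present — its section is the full 19.5×4 rectangle; After the difference (first − rest): starting from the r=11 cylinder, the 6×27.5 cube at (12, 14.5) misses the remaining region (no effect); the 19.5×4 cube at (11, 13.5) misses the remaining region (no effect) — 1 connected region; (rotated 80° about Z; rotation is an isometry so areas/perimeters/island counts are preserved). The outline is a single polygon with 16 vertices. Extrusion per mm of travel: 0.4 × 0.1 / (π × 0.875²) = 0.016630. Accumulating E over each segment gives final E = 1.1420.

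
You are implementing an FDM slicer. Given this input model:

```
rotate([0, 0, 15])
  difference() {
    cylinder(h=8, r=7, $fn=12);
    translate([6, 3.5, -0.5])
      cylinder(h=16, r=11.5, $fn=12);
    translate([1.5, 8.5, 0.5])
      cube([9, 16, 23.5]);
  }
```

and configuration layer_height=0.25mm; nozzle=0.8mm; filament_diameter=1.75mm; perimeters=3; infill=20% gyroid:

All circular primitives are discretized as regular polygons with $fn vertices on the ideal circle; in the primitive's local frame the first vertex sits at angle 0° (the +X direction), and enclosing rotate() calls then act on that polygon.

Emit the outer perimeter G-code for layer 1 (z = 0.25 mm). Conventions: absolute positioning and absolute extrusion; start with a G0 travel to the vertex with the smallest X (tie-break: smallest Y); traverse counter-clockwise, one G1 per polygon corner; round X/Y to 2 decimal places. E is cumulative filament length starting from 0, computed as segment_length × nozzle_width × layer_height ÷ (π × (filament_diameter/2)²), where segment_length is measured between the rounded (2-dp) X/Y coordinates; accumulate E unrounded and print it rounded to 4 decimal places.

At z = 0.25 mm: the r=7 cylinder contributes a regular 12-gon of circumradius 7; the r=11.5 cylinder at (6, 3.5) gives a regular 12-gon of circumradius 11.5 (constant along its height); the cube at (1.5, 8.5) is absent (z outside [0.5, 24]); Subtracting the remaining from the first: starting from the r=7 cylinder, the r=11.5 cylinder at (6, 3.5) partially overlaps it — only the 121.84 mm² overlap (of its 396.75 mm²) is removed, clipping the outline — 1 connected region; (whole slice rotated 15° about Z — lengths, areas and connectivity unchanged). The outline is a single polygon with 10 vertices. Extrusion per mm of travel: 0.8 × 0.25 / (π × 0.875²) = 0.083150. Accumulating E over each segment gives final E = 2.5248.

G0 X-6.76 Y-1.81 Z0.25
G1 X-4.95 Y-4.95 E0.3014
G1 X-1.81 Y-6.76 E0.6027
G1 X1.81 Y-6.76 E0.9037
G1 X2.83 Y-6.17 E1.0017
G1 X1.91 Y-6.17 E1.0782
G1 X-3.24 Y-3.20 E1.5725
G1 X-6.22 Y1.96 E2.0680
G1 X-6.22 Y2.75 E2.1337
G1 X-6.76 Y1.81 E2.2238
G1 X-6.76 Y-1.81 E2.5248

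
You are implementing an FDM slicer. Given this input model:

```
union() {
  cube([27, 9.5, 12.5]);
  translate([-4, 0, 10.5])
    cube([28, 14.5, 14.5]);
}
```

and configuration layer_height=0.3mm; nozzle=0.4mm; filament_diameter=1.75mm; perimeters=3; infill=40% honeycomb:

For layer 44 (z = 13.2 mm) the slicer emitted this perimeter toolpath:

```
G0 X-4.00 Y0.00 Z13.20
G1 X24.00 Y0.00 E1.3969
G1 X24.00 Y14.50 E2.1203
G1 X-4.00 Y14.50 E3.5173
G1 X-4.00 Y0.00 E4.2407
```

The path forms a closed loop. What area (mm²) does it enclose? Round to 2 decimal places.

406.00 mm²

Apply the shoelace formula to the sequence of (X, Y) vertices; enclosed area = 406.00 mm².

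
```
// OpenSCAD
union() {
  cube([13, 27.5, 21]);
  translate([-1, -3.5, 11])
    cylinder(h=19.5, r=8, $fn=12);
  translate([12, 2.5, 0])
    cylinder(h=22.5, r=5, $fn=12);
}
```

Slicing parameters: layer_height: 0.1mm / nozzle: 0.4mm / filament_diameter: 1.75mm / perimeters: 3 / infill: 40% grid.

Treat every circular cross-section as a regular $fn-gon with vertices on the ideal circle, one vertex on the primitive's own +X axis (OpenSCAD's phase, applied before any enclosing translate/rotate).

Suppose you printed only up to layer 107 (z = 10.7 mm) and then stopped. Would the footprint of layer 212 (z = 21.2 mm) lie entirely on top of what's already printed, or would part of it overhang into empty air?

Compare the two slices. At z = 10.7: the 13×27.5 cube contributes its full rectangle (area 357.50 mm²); the cylinder at (-1, -3.5) is absent (z outside [11, 30.5]); the cylinder at (12, 2.5): section is a regular 12-gon, circumradius r=5 (area = (12/2)·5.000²·sin(360°/12) = 75.00 mm²); Combining (union): the regions partially overlap — summed areas 432.50 mm² minus the doubly-counted overlap 37.78 mm² gives 394.72 mm² — area = 394.72 mm². At z = 21.2: the cube is absent (z outside [0, 21]); the r=8 cylinder at (-1, -3.5) gives a regular 12-gon of circumradius 8 (constant along its height) (area = (12/2)·8.000²·sin(360°/12) = 192.00 mm²); the r=5 cylinder at (12, 2.5) gives a regular 12-gon of circumradius 5 (constant along its height) (area = (12/2)·5.000²·sin(360°/12) = 75.00 mm²); Combining (union): the 2 present regions are separate (no shared area or edge), so areas and boundary lengths simply add and each stays a separate island — area = 267.00 mm². Checking containment: at z = 21.2 the cross-section extends beyond the z = 10.7 cross-section by about 174.72 mm².

part overhangs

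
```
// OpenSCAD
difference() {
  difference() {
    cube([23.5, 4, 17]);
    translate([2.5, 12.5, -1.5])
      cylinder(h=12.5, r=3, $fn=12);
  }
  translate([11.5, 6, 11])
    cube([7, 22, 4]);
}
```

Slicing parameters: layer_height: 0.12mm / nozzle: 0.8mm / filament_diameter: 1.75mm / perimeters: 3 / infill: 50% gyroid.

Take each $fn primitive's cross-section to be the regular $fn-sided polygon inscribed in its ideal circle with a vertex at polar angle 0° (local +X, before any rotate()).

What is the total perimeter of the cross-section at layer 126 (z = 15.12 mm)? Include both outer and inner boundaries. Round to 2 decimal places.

55.00 mm

At z = 15.12 mm: the cube (footprint 23.5×4) is included at this height (perimeter 55.00 mm); the cylinder at (2.5, 12.5) is absent (z outside [-1.5, 11]); Subtracting the remaining from the first: none of the subtracted shapes is present at this height, so the 23.5×4 cube is unchanged — boundary = 55.00 mm; the cube at (11.5, 6) does not reach this height (z outside [11, 15]); Taking the first minus the rest: none of the subtracted shapes is present at this height, so the result so far is unchanged — boundary = 55.00 mm. Overall, the cross-section is a single solid region. Total boundary length (outer) = 55.00 mm.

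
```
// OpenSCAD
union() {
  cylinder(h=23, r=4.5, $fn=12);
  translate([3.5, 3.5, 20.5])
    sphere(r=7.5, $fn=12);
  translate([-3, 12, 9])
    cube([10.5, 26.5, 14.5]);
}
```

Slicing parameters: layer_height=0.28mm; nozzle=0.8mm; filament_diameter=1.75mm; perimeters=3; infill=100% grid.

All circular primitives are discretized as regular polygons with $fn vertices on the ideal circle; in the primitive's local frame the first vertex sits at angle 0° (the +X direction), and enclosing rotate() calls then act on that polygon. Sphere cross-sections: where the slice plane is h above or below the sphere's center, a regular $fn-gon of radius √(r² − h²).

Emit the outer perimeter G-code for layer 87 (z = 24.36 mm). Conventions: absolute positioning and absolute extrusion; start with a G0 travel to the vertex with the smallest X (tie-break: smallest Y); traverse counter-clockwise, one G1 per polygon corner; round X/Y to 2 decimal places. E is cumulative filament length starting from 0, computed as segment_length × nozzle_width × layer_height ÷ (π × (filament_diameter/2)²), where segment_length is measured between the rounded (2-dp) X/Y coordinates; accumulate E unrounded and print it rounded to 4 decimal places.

At z = 24.36 mm: the cylinder is not intersected at this z (z outside [0, 23]); the r=7.5 sphere at (3.5, 3.5) contributes a regular 12-gon of circumradius √(7.5²−3.86²) = 6.430; the cube at (-3, 12) is not intersected at this z (z outside [9, 23.5]); Combining (union): only the r=7.5 sphere at (3.5, 3.5) is present, so the union is just that shape — 1 connected region. The outline is a single polygon with 12 vertices. Extrusion per mm of travel: 0.8 × 0.28 / (π × 0.875²) = 0.093128. Accumulating E over each segment gives final E = 3.7211.

G0 X-2.93 Y3.50 Z24.36
G1 X-2.07 Y0.28 E0.3104
G1 X0.28 Y-2.07 E0.6199
G1 X3.50 Y-2.93 E0.9303
G1 X6.72 Y-2.07 E1.2407
G1 X9.07 Y0.28 E1.5502
G1 X9.93 Y3.50 E1.8605
G1 X9.07 Y6.72 E2.1709
G1 X6.72 Y9.07 E2.4804
G1 X3.50 Y9.93 E2.7908
G1 X0.28 Y9.07 E3.1012
G1 X-2.07 Y6.72 E3.4107
G1 X-2.93 Y3.50 E3.7211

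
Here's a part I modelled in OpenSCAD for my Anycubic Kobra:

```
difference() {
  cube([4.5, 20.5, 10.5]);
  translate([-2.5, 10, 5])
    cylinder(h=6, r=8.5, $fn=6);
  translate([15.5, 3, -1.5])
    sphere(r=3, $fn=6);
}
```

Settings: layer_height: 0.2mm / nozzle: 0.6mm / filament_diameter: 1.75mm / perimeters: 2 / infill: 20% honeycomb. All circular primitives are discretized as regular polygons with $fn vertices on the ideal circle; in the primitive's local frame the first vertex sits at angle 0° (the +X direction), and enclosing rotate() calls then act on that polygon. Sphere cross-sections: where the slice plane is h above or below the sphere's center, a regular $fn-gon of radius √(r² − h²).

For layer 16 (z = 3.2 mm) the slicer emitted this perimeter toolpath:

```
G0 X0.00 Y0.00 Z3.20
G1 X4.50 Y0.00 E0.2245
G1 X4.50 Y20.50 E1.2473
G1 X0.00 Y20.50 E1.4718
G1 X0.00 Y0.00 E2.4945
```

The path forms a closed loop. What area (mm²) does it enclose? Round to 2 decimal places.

Apply the shoelace formula to the sequence of (X, Y) vertices; enclosed area = 92.25 mm².

92.25 mm²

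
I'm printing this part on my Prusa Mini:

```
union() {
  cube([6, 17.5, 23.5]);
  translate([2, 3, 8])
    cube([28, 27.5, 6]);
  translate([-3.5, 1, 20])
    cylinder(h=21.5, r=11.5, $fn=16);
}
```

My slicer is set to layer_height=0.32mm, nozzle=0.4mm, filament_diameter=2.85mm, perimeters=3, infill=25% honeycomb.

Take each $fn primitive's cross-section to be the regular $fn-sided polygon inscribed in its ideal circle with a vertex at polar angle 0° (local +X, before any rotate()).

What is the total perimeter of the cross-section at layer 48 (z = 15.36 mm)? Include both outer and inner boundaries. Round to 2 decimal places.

At z = 15.36 mm: the cube is present — its section is the full 6×17.5 rectangle (perimeter 47.00 mm); the cube at (2, 3) does not reach this height (z outside [8, 14]); the cylinder at (-3.5, 1) is not intersected at this z (z outside [20, 41.5]); Combining (union): only the 6×17.5 cube is present, so the union is just that shape — boundary = 47.00 mm. Overall, the cross-section is a single solid region. Total boundary length (outer) = 47.00 mm.

47.00 mm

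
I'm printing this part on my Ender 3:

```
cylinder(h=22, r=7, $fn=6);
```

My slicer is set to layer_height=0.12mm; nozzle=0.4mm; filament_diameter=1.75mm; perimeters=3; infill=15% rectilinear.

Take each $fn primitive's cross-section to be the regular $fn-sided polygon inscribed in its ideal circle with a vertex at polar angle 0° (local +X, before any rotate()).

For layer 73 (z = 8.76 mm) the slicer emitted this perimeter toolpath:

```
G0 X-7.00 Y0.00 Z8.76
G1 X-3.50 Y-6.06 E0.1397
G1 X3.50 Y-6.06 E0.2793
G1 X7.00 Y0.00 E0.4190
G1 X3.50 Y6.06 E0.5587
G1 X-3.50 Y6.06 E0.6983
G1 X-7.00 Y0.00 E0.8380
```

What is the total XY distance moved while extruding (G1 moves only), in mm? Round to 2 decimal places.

Sum the Euclidean lengths of each G1 segment: total = 41.99 mm.

41.99 mm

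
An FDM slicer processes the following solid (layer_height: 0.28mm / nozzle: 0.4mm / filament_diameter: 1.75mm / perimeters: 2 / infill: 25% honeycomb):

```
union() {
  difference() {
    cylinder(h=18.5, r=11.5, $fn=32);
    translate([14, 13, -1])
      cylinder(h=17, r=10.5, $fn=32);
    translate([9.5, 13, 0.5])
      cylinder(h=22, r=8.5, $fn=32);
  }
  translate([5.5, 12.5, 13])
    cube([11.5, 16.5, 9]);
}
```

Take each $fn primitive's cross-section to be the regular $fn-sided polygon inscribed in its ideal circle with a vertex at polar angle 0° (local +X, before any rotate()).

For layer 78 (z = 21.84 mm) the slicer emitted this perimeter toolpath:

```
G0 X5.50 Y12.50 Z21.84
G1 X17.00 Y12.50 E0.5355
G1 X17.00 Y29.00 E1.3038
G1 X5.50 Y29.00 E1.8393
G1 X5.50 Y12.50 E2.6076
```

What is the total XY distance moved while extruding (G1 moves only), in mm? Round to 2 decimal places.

56.00 mm

Sum the Euclidean lengths of each G1 segment: total = 56.00 mm.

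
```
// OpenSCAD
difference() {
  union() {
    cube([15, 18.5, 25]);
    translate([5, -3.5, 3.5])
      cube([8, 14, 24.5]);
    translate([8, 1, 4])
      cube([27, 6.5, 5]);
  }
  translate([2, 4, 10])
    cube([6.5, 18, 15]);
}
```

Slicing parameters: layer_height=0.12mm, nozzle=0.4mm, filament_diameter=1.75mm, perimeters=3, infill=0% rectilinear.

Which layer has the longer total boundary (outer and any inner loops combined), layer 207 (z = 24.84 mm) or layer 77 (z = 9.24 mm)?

Layer 207 (z = 24.84): the cube is present — its section is the full 15×18.5 rectangle (perimeter 67.00 mm); the 8×14 cube at (5, -3.5) contributes its full rectangle (perimeter 44.00 mm); the cube at (8, 1) is absent (z outside [4, 9]); Combining (union): the regions partially overlap (shared area 84.00 mm²), so the edge portions inside another operand are dropped and the merged outline is re-measured after clipping — boundary = 74.00 mm; the cube at (2, 4) is present — its section is the full 6.5×18 rectangle (perimeter 49.00 mm); Taking the first minus the rest: starting from the result so far, the 6.5×18 cube at (2, 4) partially overlaps it — only the 94.25 mm² overlap (of its 117.00 mm²) is removed, clipping the outline — boundary = 103.00 mm. So its perimeter = 103.00 mm. Layer 77 (z = 9.24): the cube is present — its section is the full 15×18.5 rectangle (perimeter 67.00 mm); the cube at (5, -3.5) (footprint 8×14) is included at this height (perimeter 44.00 mm); the cube at (8, 1) is not intersected at this z (z outside [4, 9]); Taking the union: the regions partially overlap (shared area 84.00 mm²), so the edge portions inside another operand are dropped and the merged outline is re-measured after clipping — boundary = 74.00 mm; the cube at (2, 4) is absent (z outside [10, 25]); Taking the first minus the rest: none of the subtracted shapes is present at this height, so the result so far is unchanged — boundary = 74.00 mm. So its perimeter = 74.00 mm. Layer 207 is larger (103.00 vs 74.00 mm).

layer 207 (z = 24.84 mm)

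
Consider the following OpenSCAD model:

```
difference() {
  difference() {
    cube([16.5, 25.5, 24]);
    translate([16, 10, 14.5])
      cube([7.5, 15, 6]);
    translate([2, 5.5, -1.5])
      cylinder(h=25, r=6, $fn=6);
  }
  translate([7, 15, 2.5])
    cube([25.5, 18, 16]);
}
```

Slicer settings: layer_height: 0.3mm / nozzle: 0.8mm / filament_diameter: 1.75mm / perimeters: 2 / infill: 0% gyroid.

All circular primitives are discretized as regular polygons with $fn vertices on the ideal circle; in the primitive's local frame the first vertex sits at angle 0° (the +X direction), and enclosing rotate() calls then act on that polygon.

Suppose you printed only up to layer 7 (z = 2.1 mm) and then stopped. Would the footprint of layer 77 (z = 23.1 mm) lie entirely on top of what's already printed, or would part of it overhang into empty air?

Compare the two slices. At z = 2.1: the cube is present — its section is the full 16.5×25.5 rectangle (area 420.75 mm²); the cube at (16, 10) does not reach this height (z outside [14.5, 20.5]); the cylinder at (2, 5.5): section is a regular 6-gon, circumradius r=6 (area = (6/2)·6.000²·sin(360°/6) = 93.53 mm²); Taking the first minus the rest: starting from the 16.5×25.5 cube (420.75 mm²), the r=6 cylinder at (2, 5.5) partially overlaps it — only the 67.55 mm² overlap (of its 93.53 mm²) is removed, clipping the outline — area = 353.20 mm²; the cube at (7, 15) is not intersected at this z (z outside [2.5, 18.5]); Taking the first minus the rest: none of the subtracted shapes is present at this height, so the result so far is unchanged — area = 353.20 mm². At z = 23.1: the 16.5×25.5 cube contributes its full rectangle (area 420.75 mm²); the cube at (16, 10) does not reach this height (z outside [14.5, 20.5]); the r=6 cylinder at (2, 5.5) gives a regular 6-gon of circumradius 6 (constant along its height) (area = (6/2)·6.000²·sin(360°/6) = 93.53 mm²); After the difference (first − rest): starting from the 16.5×25.5 cube (420.75 mm²), the r=6 cylinder at (2, 5.5) partially overlaps it — only the 67.55 mm² overlap (of its 93.53 mm²) is removed, clipping the outline — area = 353.20 mm²; the cube at (7, 15) is absent (z outside [2.5, 18.5]); Subtracting the remaining from the first: none of the subtracted shapes is present at this height, so the result so far is unchanged — area = 353.20 mm². Checking containment: the cross-section at z = 23.1 is a subset of the cross-section at z = 2.1.

entirely on top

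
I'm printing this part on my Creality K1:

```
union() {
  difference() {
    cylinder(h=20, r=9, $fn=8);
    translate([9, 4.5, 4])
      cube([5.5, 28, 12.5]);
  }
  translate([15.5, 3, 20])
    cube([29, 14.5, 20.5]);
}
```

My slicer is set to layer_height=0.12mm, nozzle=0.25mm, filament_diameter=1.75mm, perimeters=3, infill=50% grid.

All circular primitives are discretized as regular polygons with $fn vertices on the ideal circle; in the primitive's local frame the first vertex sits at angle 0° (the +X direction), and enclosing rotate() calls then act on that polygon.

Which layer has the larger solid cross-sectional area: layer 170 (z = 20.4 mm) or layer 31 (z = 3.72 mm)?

Layer 170 (z = 20.4): the cylinder is not intersected at this z (z outside [0, 20]); the cube at (9, 4.5) does not reach this height (z outside [4, 16.5]); Subtracting the remaining from the first: the first operand is absent here, so nothing remains; the 29×14.5 cube at (15.5, 3) contributes its full rectangle (area 420.50 mm²); Taking the union: only the 29×14.5 cube at (15.5, 3) is present, so the union is just that shape — area = 420.50 mm². So its area = 420.50 mm². Layer 31 (z = 3.72): the r=9 cylinder contributes a regular 8-gon of circumradius 9 (area = (8/2)·9.000²·sin(360°/8) = 229.10 mm²); the cube at (9, 4.5) is not intersected at this z (z outside [4, 16.5]); Taking the first minus the rest: none of the subtracted shapes is present at this height, so the r=9 cylinder is unchanged — area = 229.10 mm²; the cube at (15.5, 3) is absent (z outside [20, 40.5]); Taking the union: only that combined region is present, so the union is just that shape — area = 229.10 mm². So its area = 229.10 mm². Layer 170 is larger (420.50 vs 229.10 mm²).

layer 170 (z = 20.4 mm)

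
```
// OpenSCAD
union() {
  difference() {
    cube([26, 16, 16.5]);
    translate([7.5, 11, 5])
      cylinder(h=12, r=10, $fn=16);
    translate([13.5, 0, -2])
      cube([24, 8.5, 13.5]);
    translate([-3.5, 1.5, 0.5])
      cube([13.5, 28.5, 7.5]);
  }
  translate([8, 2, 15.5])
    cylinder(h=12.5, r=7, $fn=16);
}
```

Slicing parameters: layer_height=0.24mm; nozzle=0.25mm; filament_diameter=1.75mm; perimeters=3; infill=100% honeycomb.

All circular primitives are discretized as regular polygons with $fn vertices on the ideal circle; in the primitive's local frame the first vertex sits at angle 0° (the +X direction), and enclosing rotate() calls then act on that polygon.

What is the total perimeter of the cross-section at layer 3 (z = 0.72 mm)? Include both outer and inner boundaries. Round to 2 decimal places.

84.00 mm

At z = 0.72 mm: the 26×16 cube contributes its full rectangle (perimeter 84.00 mm); the cylinder at (7.5, 11) does not reach this height (z outside [5, 17]); the cube at (13.5, 0) is present — its section is the full 24×8.5 rectangle (perimeter 65.00 mm); the cube at (-3.5, 1.5) (footprint 13.5×28.5) is included at this height (perimeter 84.00 mm); Subtracting the remaining from the first: starting from the 26×16 cube, the 24×8.5 cube at (13.5, 0) partially overlaps it — only the 106.25 mm² overlap (of its 204.00 mm²) is removed, clipping the outline; the 13.5×28.5 cube at (-3.5, 1.5) partially overlaps it — only the 145.00 mm² overlap (of its 384.75 mm²) is removed, clipping the outline — boundary = 84.00 mm; the cylinder at (8, 2) does not reach this height (z outside [15.5, 28]); Taking the union: only that combined region is present, so the union is just that shape — boundary = 84.00 mm. Overall, the cross-section is a single solid region. Total boundary length (outer) = 84.00 mm.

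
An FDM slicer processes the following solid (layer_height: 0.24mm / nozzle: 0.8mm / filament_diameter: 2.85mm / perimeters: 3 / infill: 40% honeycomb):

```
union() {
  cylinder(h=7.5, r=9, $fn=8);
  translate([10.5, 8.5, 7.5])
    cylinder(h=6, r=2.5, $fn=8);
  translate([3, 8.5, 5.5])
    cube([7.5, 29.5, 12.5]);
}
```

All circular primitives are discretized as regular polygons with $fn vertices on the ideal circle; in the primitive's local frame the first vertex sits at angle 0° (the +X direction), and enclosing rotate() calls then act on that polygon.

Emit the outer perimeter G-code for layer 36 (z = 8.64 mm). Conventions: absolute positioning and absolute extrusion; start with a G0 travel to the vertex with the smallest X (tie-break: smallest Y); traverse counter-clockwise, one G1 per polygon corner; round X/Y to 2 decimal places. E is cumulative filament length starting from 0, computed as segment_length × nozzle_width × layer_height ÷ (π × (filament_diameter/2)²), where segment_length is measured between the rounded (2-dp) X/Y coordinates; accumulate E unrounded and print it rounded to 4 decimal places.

At z = 8.64 mm: the cylinder is absent (z outside [0, 7.5]); the r=2.5 cylinder at (10.5, 8.5) gives a regular 8-gon of circumradius 2.5 (constant along its height); the 7.5×29.5 cube at (3, 8.5) contributes its full rectangle; Merging all regions: the regions partially overlap (shared area 4.42 mm²), so overlapping operands fuse into one piece — 1 connected region. The outline is a single polygon with 10 vertices. Extrusion per mm of travel: 0.8 × 0.24 / (π × 1.425²) = 0.030097. Accumulating E over each segment gives final E = 2.4224.

G0 X3.00 Y8.50 Z8.64
G1 X8.00 Y8.50 E0.1505
G1 X8.73 Y6.73 E0.2081
G1 X10.50 Y6.00 E0.2657
G1 X12.27 Y6.73 E0.3234
G1 X13.00 Y8.50 E0.3810
G1 X12.27 Y10.27 E0.4386
G1 X10.50 Y11.00 E0.4962
G1 X10.50 Y38.00 E1.3088
G1 X3.00 Y38.00 E1.5346
G1 X3.00 Y8.50 E2.4224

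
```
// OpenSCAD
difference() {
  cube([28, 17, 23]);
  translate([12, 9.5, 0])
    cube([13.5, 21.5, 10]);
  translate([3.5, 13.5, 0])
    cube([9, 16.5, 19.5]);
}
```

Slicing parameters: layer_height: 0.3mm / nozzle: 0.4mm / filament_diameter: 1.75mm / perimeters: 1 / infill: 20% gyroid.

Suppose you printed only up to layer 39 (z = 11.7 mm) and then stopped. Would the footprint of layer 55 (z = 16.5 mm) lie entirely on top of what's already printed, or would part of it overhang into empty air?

Compare the two slices. At z = 11.7: the cube is present — its section is the full 28×17 rectangle (area 476.00 mm²); the cube at (12, 9.5) is not intersected at this z (z outside [0, 10]); the cube at (3.5, 13.5) (footprint 9×16.5) is included at this height (area 148.50 mm²); After the difference (first − rest): starting from the 28×17 cube (476.00 mm²), the 9×16.5 cube at (3.5, 13.5) partially overlaps it — only the 31.50 mm² overlap (of its 148.50 mm²) is removed, clipping the outline — area = 444.50 mm². At z = 16.5: the cube is present — its section is the full 28×17 rectangle (area 476.00 mm²); the cube at (12, 9.5) does not reach this height (z outside [0, 10]); the cube at (3.5, 13.5) is present — its section is the full 9×16.5 rectangle (area 148.50 mm²); Subtracting the remaining from the first: starting from the 28×17 cube (476.00 mm²), the 9×16.5 cube at (3.5, 13.5) partially overlaps it — only the 31.50 mm² overlap (of its 148.50 mm²) is removed, clipping the outline — area = 444.50 mm². Checking containment: the cross-section at z = 16.5 is a subset of the cross-section at z = 11.7.

entirely on top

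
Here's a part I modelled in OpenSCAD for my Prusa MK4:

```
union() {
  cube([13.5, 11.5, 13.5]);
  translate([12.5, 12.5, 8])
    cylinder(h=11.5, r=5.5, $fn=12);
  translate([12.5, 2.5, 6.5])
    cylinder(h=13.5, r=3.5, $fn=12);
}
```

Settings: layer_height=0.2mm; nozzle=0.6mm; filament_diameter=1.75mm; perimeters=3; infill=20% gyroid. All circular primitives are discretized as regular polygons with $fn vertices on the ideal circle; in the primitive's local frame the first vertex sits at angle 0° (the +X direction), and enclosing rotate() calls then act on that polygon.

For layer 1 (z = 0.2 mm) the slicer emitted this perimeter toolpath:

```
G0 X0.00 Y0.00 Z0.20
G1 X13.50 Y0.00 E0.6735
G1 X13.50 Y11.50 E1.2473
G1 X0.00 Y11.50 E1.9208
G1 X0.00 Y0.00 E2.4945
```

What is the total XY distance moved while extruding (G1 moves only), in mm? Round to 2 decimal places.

50.00 mm

Sum the Euclidean lengths of each G1 segment: total = 50.00 mm.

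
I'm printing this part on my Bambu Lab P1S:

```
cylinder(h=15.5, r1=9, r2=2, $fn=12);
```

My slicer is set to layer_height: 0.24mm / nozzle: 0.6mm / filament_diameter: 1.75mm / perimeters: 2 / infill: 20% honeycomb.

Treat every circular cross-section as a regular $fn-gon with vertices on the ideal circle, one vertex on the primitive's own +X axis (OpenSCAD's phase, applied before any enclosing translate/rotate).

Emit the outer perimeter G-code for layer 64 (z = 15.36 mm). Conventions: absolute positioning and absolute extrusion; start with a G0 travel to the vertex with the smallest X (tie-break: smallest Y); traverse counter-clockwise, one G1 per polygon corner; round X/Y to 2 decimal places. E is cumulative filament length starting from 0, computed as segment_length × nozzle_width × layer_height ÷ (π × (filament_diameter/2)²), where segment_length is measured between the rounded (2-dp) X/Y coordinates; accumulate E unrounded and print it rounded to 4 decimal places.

G0 X-2.06 Y0.00 Z15.36
G1 X-1.79 Y-1.03 E0.0637
G1 X-1.03 Y-1.79 E0.1281
G1 X0.00 Y-2.06 E0.1918
G1 X1.03 Y-1.79 E0.2556
G1 X1.79 Y-1.03 E0.3199
G1 X2.06 Y0.00 E0.3837
G1 X1.79 Y1.03 E0.4474
G1 X1.03 Y1.79 E0.5118
G1 X0.00 Y2.06 E0.5755
G1 X-1.03 Y1.79 E0.6393
G1 X-1.79 Y1.03 E0.7036
G1 X-2.06 Y0.00 E0.7674

At z = 15.36 mm: the cone contributes a regular 12-gon of circumradius 2.063 (interpolated between r1=9 and r2=2 at t=0.991). The outline is a single polygon with 12 vertices. Extrusion per mm of travel: 0.6 × 0.24 / (π × 0.875²) = 0.059868. Accumulating E over each segment gives final E = 0.7674.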